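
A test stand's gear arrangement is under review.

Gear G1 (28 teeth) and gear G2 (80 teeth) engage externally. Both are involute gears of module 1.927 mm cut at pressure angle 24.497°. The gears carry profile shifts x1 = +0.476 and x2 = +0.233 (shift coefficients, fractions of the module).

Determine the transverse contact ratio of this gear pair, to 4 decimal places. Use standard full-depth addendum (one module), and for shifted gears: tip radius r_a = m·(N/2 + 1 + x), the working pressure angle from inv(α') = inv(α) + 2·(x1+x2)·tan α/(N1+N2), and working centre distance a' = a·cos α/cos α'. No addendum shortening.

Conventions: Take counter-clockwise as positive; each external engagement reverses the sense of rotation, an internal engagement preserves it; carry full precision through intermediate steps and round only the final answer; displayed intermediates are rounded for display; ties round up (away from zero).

1.4531

topology: single-mesh involute geometry — m = 1.927, 28T/80T pair
base radii: r_b1 = 24.549521, r_b2 = 70.141488
tip radii: r_a1 = 29.822252, r_a2 = 79.455991
inv(α') = inv(24.497°) + 2·(+0.476+0.233)·tan α/(28+80) = 0.03409240  ⇒  α' = 26.03497°
a' = a·cos α / cos α' = 104.0580·cos 24.497°/cos 26.03497° = 105.384793
action lengths: √(r_a1²−r_b1²) = 16.931856, √(r_a2²−r_b2²) = 37.328623
base pitch p_b = π·m·cos α = 5.508900
CR = (16.931856 + 37.328623 − 105.384793·sin 26.03497°)/5.508900 = 1.453107
contact ratio ≈ 1.4531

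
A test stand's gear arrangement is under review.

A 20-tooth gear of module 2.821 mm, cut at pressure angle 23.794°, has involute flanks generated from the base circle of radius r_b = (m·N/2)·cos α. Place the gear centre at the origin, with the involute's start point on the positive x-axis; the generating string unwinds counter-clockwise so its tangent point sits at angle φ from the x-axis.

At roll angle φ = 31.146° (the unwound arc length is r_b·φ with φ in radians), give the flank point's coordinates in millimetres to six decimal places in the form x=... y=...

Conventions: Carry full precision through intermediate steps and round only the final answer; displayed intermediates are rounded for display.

class = single-mesh tooth geometry [base-circle involute, m = 2.821, 20T]
pitch radius r_p = m·N/2 = 2.821·20/2 = 28.210000
base radius r_b = r_p·cos α = 28.210000·cos 23.794° = 25.812204
roll angle φ = 31.146° = 0.54360025 rad
x = r_b·(cos φ + φ·sin φ) = 29.348821
y = r_b·(sin φ − φ·cos φ) = 1.341698

x=29.348821 y=1.341698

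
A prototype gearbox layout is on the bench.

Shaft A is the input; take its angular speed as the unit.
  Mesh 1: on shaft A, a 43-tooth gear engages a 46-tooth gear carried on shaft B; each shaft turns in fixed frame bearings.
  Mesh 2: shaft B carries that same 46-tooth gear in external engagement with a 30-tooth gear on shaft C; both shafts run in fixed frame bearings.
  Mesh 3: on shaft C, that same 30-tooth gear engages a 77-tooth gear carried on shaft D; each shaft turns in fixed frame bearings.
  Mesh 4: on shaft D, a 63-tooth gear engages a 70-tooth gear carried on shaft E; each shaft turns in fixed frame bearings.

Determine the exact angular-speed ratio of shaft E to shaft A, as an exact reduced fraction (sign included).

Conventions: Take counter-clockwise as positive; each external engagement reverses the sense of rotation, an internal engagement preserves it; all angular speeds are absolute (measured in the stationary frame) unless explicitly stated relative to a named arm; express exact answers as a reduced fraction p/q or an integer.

class = fixed-axis compound train [4 meshes; 4 ratios multiply, 4 sense flips]
mesh 1 [43T→46T]: running ratio 43/46, sense −
mesh 2 [46T→30T]: running ratio 43/30, sense +
mesh 3 [30T→77T]: running ratio 43/77, sense −
mesh 4 [63T→70T]: running ratio 387/770, sense +
ω_out/ω_in = 387/770

387/770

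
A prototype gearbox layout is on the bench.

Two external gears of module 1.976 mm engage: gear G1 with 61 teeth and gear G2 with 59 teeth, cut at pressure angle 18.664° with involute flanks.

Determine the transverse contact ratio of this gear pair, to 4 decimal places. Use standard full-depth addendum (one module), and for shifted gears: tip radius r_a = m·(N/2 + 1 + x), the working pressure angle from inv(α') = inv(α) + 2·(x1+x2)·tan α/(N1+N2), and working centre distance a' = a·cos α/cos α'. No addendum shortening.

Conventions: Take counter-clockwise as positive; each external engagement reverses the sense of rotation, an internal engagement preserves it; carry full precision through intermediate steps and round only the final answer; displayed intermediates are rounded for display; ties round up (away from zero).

1.8651

single-mesh involute tooth geometry (61T engaging 59T at module 1.976)
base radii: r_b1 = 57.098599, r_b2 = 55.226513
tip radii: r_a1 = 62.244000, r_a2 = 60.268000
no profile shift: α' = α, a' = a
action lengths: √(r_a1²−r_b1²) = 24.780347, √(r_a2²−r_b2²) = 24.130148
base pitch p_b = π·m·cos α = 5.881329
CR = (24.780347 + 24.130148 − 118.560000·sin 18.66400°)/5.881329 = 1.865086
contact ratio ≈ 1.8651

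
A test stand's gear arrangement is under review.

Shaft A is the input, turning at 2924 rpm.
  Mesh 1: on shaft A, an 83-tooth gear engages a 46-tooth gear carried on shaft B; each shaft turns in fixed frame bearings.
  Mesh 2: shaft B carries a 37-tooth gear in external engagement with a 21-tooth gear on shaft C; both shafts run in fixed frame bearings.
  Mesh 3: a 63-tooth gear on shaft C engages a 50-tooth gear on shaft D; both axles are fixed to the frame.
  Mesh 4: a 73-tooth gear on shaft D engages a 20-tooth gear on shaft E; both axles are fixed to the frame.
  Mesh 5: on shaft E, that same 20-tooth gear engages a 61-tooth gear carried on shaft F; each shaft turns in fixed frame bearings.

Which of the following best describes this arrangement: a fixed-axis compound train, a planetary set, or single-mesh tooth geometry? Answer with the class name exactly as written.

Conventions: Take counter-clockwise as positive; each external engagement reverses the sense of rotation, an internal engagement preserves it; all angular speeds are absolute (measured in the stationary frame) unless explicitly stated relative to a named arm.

fixed-axis compound train

5-mesh fixed-axis compound train (all bearings frame-fixed)
classification: fixed-axis compound train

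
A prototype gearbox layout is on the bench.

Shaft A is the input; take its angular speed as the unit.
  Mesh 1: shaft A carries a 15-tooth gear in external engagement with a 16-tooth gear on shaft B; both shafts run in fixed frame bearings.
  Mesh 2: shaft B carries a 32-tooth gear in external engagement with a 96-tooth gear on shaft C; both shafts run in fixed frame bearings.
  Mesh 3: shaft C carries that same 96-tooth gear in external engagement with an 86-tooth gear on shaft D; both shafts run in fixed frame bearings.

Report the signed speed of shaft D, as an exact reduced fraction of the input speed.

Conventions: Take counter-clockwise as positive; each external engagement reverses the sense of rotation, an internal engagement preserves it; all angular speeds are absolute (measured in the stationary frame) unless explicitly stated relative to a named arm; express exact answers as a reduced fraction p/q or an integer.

-15/43

3-mesh fixed-axis compound train (all bearings frame-fixed)
mesh 1 [15T→16T]: |ω|/ω_in = 1×15/16 = 15/16, sense flips to −
mesh 2 [32T→96T]: |ω|/ω_in = (15/16)×32/96 = 5/16, sense flips to +
mesh 3 [96T→86T]: |ω|/ω_in = (5/16)×96/86 = 15/43, sense flips to −
signed output speed (× input speed) = -15/43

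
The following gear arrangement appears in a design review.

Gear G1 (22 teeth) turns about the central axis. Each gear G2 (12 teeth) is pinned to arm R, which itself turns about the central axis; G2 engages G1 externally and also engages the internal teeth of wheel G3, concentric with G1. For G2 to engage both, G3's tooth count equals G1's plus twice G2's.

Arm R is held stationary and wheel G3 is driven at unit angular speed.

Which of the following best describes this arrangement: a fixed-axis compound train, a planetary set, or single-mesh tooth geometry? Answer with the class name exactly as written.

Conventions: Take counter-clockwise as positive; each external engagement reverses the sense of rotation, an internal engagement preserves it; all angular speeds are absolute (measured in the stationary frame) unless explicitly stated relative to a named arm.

planetary set

topology: planetary set — G1 22T / G2 12T / G3 46T, arm = carrier (Willis)
classification: planetary set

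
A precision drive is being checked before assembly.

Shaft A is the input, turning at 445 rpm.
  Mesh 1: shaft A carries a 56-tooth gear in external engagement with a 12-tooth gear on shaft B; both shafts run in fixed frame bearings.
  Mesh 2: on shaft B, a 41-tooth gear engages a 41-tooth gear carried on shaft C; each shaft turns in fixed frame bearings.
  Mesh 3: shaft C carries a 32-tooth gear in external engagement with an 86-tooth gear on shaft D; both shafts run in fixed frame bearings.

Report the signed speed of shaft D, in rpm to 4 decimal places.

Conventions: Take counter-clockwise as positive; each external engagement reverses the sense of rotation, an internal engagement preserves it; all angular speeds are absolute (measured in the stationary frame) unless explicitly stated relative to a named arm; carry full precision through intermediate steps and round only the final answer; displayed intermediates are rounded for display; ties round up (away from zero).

-772.7132 rpm

3-mesh fixed-axis compound train (all bearings frame-fixed)
mesh 1 [56T→12T]: ω = 445.0000×56/12 = 2076.6667 rpm, sense flips to −
mesh 2 [41T→41T]: ω = 2076.6667×41/41 = 2076.6667 rpm, sense flips to +
mesh 3 [32T→86T]: ω = 2076.6667×32/86 = 772.7132 rpm, sense flips to −
signed output speed = -772.7132 rpm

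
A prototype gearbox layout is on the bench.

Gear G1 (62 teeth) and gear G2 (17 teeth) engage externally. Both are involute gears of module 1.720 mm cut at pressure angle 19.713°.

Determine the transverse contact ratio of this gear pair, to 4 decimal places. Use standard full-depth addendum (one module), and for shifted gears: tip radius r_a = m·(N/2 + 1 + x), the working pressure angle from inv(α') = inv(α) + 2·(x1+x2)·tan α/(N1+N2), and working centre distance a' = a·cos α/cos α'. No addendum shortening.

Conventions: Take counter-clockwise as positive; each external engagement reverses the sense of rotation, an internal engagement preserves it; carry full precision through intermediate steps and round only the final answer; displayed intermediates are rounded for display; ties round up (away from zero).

1.6652

recognized (one external pair, fixed centres): single-mesh tooth geometry, m = 1.720, N1 = 62, N2 = 17
base radii: r_b1 = 50.195130, r_b2 = 13.763181
tip radii: r_a1 = 55.040000, r_a2 = 16.340000
no profile shift: α' = α, a' = a
action lengths: √(r_a1²−r_b1²) = 22.579870, √(r_a2²−r_b2²) = 8.807409
base pitch p_b = π·m·cos α = 5.086860
CR = (22.579870 + 8.807409 − 67.940000·sin 19.71300°)/5.086860 = 1.665176
contact ratio ≈ 1.6652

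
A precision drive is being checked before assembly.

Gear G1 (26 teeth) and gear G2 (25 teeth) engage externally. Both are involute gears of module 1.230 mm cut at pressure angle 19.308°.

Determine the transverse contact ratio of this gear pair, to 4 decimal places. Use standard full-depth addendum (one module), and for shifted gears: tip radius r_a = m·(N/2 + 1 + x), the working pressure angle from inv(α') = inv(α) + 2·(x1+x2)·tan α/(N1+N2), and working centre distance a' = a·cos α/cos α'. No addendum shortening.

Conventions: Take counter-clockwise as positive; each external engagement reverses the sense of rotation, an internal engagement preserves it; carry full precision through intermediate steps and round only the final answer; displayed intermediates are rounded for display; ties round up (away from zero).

1.6445

class = single-mesh tooth geometry [involute pair 26T × 25T, m = 1.230]
base radii: r_b1 = 15.090639, r_b2 = 14.510230
tip radii: r_a1 = 17.220000, r_a2 = 16.605000
no profile shift: α' = α, a' = a
action lengths: √(r_a1²−r_b1²) = 8.294637, √(r_a2²−r_b2²) = 8.073367
base pitch p_b = π·m·cos α = 3.646819
CR = (8.294637 + 8.073367 − 31.365000·sin 19.30800°)/3.646819 = 1.644526
contact ratio ≈ 1.6445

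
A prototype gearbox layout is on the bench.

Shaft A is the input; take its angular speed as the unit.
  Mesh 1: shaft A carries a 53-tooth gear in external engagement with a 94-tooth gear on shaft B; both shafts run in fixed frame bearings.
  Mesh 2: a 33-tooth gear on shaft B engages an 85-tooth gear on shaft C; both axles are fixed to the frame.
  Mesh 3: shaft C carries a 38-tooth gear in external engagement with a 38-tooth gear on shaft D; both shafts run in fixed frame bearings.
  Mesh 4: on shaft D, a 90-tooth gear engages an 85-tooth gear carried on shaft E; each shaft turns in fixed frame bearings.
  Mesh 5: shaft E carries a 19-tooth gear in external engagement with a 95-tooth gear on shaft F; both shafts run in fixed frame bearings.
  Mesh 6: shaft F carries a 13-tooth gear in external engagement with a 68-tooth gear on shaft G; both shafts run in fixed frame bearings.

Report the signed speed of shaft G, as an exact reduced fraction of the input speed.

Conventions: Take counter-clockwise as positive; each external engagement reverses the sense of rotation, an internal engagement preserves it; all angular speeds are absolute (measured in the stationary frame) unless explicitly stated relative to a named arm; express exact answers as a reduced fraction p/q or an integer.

6-mesh fixed-axis compound train (all bearings frame-fixed)
mesh 1 [53T→94T]: |ω|/ω_in = 1×53/94 = 53/94, sense flips to −
mesh 2 [33T→85T]: |ω|/ω_in = (53/94)×33/85 = 1749/7990, sense flips to +
mesh 3 [38T→38T]: |ω|/ω_in = (1749/7990)×38/38 = 1749/7990, sense flips to −
mesh 4 [90T→85T]: |ω|/ω_in = (1749/7990)×90/85 = 15741/67915, sense flips to +
mesh 5 [19T→95T]: |ω|/ω_in = (15741/67915)×19/95 = 15741/339575, sense flips to −
mesh 6 [13T→68T]: |ω|/ω_in = (15741/339575)×13/68 = 204633/23091100, sense flips to +
signed output speed (× input speed) = 204633/23091100

204633/23091100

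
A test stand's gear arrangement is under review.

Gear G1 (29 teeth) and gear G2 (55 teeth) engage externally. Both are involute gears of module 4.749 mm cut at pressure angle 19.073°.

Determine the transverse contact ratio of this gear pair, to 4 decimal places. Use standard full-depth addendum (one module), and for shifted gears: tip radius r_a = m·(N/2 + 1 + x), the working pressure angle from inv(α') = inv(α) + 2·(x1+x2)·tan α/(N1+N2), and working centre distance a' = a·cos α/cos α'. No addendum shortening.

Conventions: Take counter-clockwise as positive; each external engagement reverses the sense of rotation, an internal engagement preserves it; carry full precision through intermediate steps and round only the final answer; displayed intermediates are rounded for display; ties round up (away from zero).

single-mesh involute tooth geometry (29T engaging 55T at module 4.749)
base radii: r_b1 = 65.080265, r_b2 = 123.428090
tip radii: r_a1 = 73.609500, r_a2 = 135.346500
no profile shift: α' = α, a' = a
action lengths: √(r_a1²−r_b1²) = 34.393568, √(r_a2²−r_b2²) = 55.535410
base pitch p_b = π·m·cos α = 14.100392
CR = (34.393568 + 55.535410 − 199.458000·sin 19.07300°)/14.100392 = 1.755382
contact ratio ≈ 1.7554

1.7554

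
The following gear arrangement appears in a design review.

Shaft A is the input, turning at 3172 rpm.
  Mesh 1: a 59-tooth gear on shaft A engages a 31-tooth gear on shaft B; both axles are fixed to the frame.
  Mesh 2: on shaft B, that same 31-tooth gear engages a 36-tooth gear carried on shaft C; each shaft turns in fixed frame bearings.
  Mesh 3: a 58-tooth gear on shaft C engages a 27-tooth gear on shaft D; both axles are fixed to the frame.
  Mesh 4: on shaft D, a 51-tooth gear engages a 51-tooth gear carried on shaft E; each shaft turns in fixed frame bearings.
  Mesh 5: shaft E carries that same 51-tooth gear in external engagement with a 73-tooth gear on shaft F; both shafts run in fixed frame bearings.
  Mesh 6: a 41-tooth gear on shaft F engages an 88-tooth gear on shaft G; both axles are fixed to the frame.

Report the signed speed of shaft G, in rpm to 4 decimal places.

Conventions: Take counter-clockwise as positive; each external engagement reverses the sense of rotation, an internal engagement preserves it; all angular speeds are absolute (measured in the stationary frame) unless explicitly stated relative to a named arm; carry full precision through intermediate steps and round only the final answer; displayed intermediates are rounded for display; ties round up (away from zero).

class = fixed-axis compound train [6 meshes; 6 ratios multiply, 6 sense flips]
mesh 1 [59T→31T]: ω = 3172.0000×59/31 = 6037.0323 rpm, sense flips to −
mesh 2 [31T→36T]: ω = 6037.0323×31/36 = 5198.5556 rpm, sense flips to +
mesh 3 [58T→27T]: ω = 5198.5556×58/27 = 11167.2675 rpm, sense flips to −
mesh 4 [51T→51T]: ω = 11167.2675×51/51 = 11167.2675 rpm, sense flips to +
mesh 5 [51T→73T]: ω = 11167.2675×51/73 = 7801.7896 rpm, sense flips to −
mesh 6 [41T→88T]: ω = 7801.7896×41/88 = 3634.9247 rpm, sense flips to +
signed output speed = +3634.9247 rpm

+3634.9247 rpm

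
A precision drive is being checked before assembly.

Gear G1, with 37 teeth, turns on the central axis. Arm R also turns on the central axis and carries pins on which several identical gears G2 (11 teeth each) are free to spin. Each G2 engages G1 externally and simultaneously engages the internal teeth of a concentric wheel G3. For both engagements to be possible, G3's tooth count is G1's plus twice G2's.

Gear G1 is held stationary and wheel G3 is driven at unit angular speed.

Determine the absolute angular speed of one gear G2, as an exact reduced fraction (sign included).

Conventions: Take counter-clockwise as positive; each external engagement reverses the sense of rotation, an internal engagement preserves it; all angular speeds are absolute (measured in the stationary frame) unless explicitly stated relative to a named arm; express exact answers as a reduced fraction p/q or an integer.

59/22

class = planetary set [G3 = 37+2·11 = 59; Willis about the carrier]
ring teeth: 37 + 2·11 = 59
37(ω_sun−ω_arm) = −59(ω_ring−ω_arm),  ω_sun = 0, ω_ring = 1
37(0−ω_arm) = −59(1−ω_arm)  ⇒  96·ω_arm = 59  ⇒  ω_arm = 59/96
sun–planet mesh: 37·(0−59/96) = −11·(ω_p−ω_arm)  ⇒  ω_p−ω_arm = 2183/1056
ω_p = 59/96 + 2183/1056 = 59/22
exact speed ratio = 59/22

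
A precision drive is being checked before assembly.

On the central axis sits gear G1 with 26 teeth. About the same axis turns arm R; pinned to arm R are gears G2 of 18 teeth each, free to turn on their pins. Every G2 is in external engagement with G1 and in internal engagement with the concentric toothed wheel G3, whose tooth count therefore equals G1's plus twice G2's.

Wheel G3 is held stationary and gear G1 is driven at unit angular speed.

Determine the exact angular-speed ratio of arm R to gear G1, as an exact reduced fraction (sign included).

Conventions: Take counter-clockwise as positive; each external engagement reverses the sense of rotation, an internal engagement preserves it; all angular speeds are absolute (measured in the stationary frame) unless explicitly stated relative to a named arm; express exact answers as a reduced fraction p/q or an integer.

planetary set (26T centre, 18T on arm, 62T internal) — Willis relation
ring teeth: 26 + 2·18 = 62
26(ω_sun−ω_arm) = −62(ω_ring−ω_arm),  ω_ring = 0, ω_sun = 1
26(1−ω_arm) = −62(0−ω_arm)  ⇒  88·ω_arm = 26  ⇒  ω_arm = 13/44
ω_out/ω_in = 13/44

13/44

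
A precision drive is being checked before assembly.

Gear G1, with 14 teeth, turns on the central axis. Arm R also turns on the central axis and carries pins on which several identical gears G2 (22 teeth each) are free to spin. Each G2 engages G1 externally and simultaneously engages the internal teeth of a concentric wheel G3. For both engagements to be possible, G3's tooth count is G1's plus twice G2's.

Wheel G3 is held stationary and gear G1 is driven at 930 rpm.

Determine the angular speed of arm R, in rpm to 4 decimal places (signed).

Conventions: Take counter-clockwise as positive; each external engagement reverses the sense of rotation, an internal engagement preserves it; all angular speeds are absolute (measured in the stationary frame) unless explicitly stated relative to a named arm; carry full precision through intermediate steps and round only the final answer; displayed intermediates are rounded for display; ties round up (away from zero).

+180.8333 rpm

recognized (axles ride arm R): planetary set, 14/22/58 teeth
normalise by the input: solve with ω_sun = 1, then scale by 930 rpm
ring teeth: 14 + 2·22 = 58
14(ω_sun−ω_arm) = −58(ω_ring−ω_arm),  ω_ring = 0, ω_sun = 1
14(1−ω_arm) = −58(0−ω_arm)  ⇒  72·ω_arm = 14  ⇒  ω_arm = 7/36
scale: ω_arm = 7/36 × 930 rpm = +180.8333 rpm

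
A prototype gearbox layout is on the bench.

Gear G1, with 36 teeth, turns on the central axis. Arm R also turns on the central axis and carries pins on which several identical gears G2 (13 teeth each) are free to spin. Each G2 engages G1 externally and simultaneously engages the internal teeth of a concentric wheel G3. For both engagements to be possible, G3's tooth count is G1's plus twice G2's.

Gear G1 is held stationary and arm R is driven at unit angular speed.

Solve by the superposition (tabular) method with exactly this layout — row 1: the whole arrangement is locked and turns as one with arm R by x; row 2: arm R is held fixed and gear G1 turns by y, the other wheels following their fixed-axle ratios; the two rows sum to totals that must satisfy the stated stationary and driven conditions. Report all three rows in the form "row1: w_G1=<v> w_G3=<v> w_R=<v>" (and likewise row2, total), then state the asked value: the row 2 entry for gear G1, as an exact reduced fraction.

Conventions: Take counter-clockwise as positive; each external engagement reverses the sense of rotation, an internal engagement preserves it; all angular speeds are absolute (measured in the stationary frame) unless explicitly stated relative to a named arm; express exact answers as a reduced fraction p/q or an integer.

row1: w_G1=1 w_G3=1 w_R=1
row2: w_G1=-1 w_G3=18/31 w_R=0
total: w_G1=0 w_G3=49/31 w_R=1
asked value: -1

recognized (axles ride arm R): planetary set, 36/13/62 teeth
row 1 — lock + rotate with arm: ω_sun = ω_ring = ω_arm = x
row 2 — arm fixed, fixed-axis ratios: sun y, ring −(36/62)·y, arm 0
boundary: total ω_sun = x + y = 0 and total ω_arm = x = 1  ⇒  y = -1, x = 1
row 2 ring = −(36/62)·(-1) = 18/31
totals (row 1 + row 2): sun 1 + (-1) = 0, ring 1 + 18/31 = 49/31, arm 1 + 0 = 1
asked cell (row2, sun) = -1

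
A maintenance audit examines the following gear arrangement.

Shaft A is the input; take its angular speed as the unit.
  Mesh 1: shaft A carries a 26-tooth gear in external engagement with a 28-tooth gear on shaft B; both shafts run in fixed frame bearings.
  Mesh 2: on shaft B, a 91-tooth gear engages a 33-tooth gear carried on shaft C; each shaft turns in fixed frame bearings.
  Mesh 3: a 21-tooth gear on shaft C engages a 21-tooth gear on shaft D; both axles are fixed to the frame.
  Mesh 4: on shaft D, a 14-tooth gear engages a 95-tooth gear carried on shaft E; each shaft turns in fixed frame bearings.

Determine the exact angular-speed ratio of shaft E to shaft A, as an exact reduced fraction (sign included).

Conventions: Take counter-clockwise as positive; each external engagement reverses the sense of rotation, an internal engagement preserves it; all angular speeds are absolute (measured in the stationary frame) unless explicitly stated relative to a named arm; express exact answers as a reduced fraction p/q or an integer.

1183/3135

class = fixed-axis compound train [4 meshes; 4 ratios multiply, 4 sense flips]
mesh 1 [26T→28T]: running ratio 13/14, sense −
mesh 2 [91T→33T]: running ratio 169/66, sense +
mesh 3 [21T→21T]: running ratio 169/66, sense −
mesh 4 [14T→95T]: running ratio 1183/3135, sense +
ω_out/ω_in = 1183/3135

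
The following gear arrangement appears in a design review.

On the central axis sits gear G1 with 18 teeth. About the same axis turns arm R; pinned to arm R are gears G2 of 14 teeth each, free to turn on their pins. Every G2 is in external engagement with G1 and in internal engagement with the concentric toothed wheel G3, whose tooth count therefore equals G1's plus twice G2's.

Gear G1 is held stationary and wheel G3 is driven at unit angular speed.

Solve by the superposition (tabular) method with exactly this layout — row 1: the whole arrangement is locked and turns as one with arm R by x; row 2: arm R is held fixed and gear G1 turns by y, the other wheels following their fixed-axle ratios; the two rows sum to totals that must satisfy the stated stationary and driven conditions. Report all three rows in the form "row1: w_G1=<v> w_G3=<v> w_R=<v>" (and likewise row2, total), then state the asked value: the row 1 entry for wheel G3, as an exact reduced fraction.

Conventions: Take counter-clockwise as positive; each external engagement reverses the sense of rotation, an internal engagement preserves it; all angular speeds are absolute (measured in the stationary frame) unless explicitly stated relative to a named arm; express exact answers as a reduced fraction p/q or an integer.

recognized (axles ride arm R): planetary set, 18/14/46 teeth
row 1 (train locked, turned with arm): all members turn x
row 2 — arm fixed, fixed-axis ratios: sun y, ring −(18/46)·y, arm 0
boundary: total ω_sun = x + y = 0 and total ω_ring = x − (18/46)·y = 1  ⇒  y = -23/32, x = 23/32
row 2 ring = −(18/46)·(-23/32) = 9/32
totals (row 1 + row 2): sun 23/32 + (-23/32) = 0, ring 23/32 + 9/32 = 1, arm 23/32 + 0 = 23/32
asked cell (row1, ring) = 23/32

row1: w_G1=23/32 w_G3=23/32 w_R=23/32
row2: w_G1=-23/32 w_G3=9/32 w_R=0
total: w_G1=0 w_G3=1 w_R=23/32
asked value: 23/32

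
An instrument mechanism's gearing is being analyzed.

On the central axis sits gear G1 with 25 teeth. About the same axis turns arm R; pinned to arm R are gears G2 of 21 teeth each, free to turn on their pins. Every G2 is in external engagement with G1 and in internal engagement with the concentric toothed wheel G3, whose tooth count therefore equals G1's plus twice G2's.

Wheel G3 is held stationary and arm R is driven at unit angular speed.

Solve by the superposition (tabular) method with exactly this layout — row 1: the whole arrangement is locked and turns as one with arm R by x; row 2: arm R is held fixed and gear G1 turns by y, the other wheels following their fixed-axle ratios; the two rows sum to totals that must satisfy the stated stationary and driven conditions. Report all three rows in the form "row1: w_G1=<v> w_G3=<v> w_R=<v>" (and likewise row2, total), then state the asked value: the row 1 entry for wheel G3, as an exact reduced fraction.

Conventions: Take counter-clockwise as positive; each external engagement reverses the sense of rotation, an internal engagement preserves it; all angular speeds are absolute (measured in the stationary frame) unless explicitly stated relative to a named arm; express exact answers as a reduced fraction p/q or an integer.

row1: w_G1=1 w_G3=1 w_R=1
row2: w_G1=67/25 w_G3=-1 w_R=0
total: w_G1=92/25 w_G3=0 w_R=1
asked value: 1

recognized (axles ride arm R): planetary set, 25/21/67 teeth
row 1 (train locked, turned with arm): all members turn x
row 2: sun turns y, ring = −(25/67)·y, arm 0
boundary: total ω_ring = x − (25/67)·y = 0 and total ω_arm = x = 1  ⇒  y = 67/25, x = 1
row 2 ring = −(25/67)·67/25 = -1
totals (row 1 + row 2): sun 1 + 67/25 = 92/25, ring 1 + (-1) = 0, arm 1 + 0 = 1
asked cell (row1, ring) = 1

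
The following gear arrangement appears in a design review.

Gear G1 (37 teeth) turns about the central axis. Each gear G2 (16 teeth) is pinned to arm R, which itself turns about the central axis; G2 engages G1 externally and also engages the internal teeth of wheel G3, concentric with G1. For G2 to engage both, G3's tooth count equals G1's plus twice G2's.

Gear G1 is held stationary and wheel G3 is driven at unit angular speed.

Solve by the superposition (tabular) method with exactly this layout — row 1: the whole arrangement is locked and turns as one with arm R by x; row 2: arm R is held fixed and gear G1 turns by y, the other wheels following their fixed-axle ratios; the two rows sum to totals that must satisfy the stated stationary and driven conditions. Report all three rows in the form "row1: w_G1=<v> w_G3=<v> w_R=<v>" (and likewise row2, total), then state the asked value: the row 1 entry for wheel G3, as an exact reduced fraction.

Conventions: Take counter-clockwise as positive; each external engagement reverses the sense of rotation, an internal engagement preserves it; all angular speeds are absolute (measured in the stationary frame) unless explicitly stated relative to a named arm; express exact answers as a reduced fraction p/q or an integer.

class = planetary set [G3 = 37+2·16 = 69; Willis about the carrier]
row 1 (train locked, turned with arm): all members turn x
superposition row 2 [arm held]: sun y, ring −(37/69)·y, arm 0
boundary: total ω_sun = x + y = 0 and total ω_ring = x − (37/69)·y = 1  ⇒  y = -69/106, x = 69/106
row 2 ring = −(37/69)·(-69/106) = 37/106
totals (row 1 + row 2): sun 69/106 + (-69/106) = 0, ring 69/106 + 37/106 = 1, arm 69/106 + 0 = 69/106
asked cell (row1, ring) = 69/106

row1: w_G1=69/106 w_G3=69/106 w_R=69/106
row2: w_G1=-69/106 w_G3=37/106 w_R=0
total: w_G1=0 w_G3=1 w_R=69/106
asked value: 69/106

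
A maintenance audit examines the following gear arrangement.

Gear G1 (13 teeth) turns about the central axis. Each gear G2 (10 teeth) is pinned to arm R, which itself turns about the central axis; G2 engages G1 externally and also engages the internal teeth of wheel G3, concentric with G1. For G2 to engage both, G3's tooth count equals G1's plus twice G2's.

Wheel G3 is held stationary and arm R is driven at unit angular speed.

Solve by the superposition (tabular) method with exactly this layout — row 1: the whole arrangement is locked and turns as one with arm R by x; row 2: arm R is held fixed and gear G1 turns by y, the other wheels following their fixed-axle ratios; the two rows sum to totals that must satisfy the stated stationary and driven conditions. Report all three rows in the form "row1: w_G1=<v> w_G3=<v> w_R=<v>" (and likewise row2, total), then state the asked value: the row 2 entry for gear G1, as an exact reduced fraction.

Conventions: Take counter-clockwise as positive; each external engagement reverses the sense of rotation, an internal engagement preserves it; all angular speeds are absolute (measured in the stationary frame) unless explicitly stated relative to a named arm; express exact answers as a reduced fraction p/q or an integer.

row1: w_G1=1 w_G3=1 w_R=1
row2: w_G1=33/13 w_G3=-1 w_R=0
total: w_G1=46/13 w_G3=0 w_R=1
asked value: 33/13

recognized (axles ride arm R): planetary set, 13/10/33 teeth
superposition row 1 [locked train]: every member turns x
row 2 (arm held, sun turns y): ω_ring = −(13/33)·y, ω_arm = 0
boundary: total ω_ring = x − (13/33)·y = 0 and total ω_arm = x = 1  ⇒  y = 33/13, x = 1
row 2 ring = −(13/33)·33/13 = -1
totals (row 1 + row 2): sun 1 + 33/13 = 46/13, ring 1 + (-1) = 0, arm 1 + 0 = 1
asked cell (row2, sun) = 33/13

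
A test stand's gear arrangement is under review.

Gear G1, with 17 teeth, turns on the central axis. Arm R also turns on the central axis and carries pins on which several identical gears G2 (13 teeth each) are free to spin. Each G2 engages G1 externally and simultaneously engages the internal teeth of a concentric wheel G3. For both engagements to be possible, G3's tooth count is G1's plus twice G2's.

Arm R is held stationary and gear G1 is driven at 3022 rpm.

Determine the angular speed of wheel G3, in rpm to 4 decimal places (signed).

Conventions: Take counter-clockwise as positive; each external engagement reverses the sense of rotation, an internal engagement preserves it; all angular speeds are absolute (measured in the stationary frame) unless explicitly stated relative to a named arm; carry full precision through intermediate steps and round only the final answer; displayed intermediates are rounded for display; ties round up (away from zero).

-1194.7442 rpm

recognized (axles ride arm R): planetary set, 17/13/43 teeth
normalise by the input: solve with ω_sun = 1, then scale by 3022 rpm
ring teeth: 17 + 2·13 = 43
17(ω_sun−ω_arm) = −43(ω_ring−ω_arm),  ω_arm = 0, ω_sun = 1
ω_ring = 0 − (17/43)(1−0) = -17/43
scale: ω_ring = -17/43 × 3022 rpm = -1194.7442 rpm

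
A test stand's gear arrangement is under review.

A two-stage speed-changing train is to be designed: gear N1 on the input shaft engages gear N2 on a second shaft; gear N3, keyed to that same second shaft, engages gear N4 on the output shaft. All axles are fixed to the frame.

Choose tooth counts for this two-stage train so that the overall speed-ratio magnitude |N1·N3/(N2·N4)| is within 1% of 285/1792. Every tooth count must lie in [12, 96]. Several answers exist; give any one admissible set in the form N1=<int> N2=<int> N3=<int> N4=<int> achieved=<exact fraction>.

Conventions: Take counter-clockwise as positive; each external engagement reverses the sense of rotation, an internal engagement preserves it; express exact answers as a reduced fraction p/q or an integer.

topology: fixed-axis compound train — 2 stages, target 285/1792
target = 285/1792 in lowest terms: an exact hit needs N1·N3 = k·285 and N2·N4 = k·1792 for one integer k, every count in [12, 96]; additionally prefer no 1:1 stage (N1 ≠ N2, N3 ≠ N4)
k = 1: N1·N3 = 285 = 15·19, N2·N4 = 1792 = 28·64
achieved = 15·19/(28·64) = 285/1792; |achieved − target| = 0 ≤ 57/35840 ✓

N1=15 N2=28 N3=19 N4=64 achieved=285/1792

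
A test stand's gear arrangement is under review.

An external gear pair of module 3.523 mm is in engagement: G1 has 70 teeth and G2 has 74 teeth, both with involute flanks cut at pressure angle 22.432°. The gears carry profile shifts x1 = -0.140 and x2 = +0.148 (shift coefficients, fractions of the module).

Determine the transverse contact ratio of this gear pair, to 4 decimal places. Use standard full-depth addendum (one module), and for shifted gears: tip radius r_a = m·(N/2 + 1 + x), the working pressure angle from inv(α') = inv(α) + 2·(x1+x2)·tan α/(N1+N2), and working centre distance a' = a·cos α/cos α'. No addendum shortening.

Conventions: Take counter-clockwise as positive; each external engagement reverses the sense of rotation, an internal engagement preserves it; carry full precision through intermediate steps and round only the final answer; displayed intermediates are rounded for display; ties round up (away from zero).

topology: single-mesh involute geometry — m = 3.523, 70T/74T pair
base radii: r_b1 = 113.974888, r_b2 = 120.487739
tip radii: r_a1 = 126.334780, r_a2 = 134.395404
inv(α') = inv(22.432°) + 2·(-0.140+0.148)·tan α/(70+74) = 0.02135741  ⇒  α' = 22.44741°
a' = a·cos α / cos α' = 253.6560·cos 22.432°/cos 22.44741° = 253.684175
action lengths: √(r_a1²−r_b1²) = 54.499556, √(r_a2²−r_b2²) = 59.538470
base pitch p_b = π·m·cos α = 10.230362
CR = (54.499556 + 59.538470 − 253.684175·sin 22.44741°)/10.230362 = 1.678578
contact ratio ≈ 1.6786

1.6786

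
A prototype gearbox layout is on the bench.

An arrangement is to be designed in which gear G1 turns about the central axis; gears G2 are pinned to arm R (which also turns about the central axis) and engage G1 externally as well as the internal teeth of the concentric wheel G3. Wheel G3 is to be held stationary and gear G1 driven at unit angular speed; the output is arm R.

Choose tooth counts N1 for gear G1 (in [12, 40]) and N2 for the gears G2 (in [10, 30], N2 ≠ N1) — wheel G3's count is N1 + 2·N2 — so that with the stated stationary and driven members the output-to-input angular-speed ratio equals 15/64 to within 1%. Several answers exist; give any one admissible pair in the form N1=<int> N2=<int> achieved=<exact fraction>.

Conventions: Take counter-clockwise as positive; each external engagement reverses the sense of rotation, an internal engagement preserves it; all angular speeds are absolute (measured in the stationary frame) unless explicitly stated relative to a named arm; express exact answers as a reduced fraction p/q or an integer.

N1=15 N2=17 achieved=15/64

topology: planetary set — design target 15/64, arm = carrier (Willis)
Willis with ω_ring = 0: ω_arm/ω_sun = N1/(N1+N3); set equal to 15/64  ⇒  N3/N1 = 1/(15/64) − 1 = 49/15
N3 = N1 + 2·N2  ⇒  N2/N1 = (N3/N1 − 1)/2 = (49/15 − 1)/2 = 17/15
smallest multiple with N1 ≥ 12 and N2 ≥ 10: k = 1  ⇒  N1 = 1·15 = 15, N2 = 1·17 = 17 (N1 ≤ 40, N2 ≤ 30, N2 ≠ N1 ✓), N3 = 15 + 2·17 = 49
check: N1/(N1+N3) with N1 = 15, N3 = 49 gives 15/64; |achieved − target| = 0 ≤ 3/1280 ✓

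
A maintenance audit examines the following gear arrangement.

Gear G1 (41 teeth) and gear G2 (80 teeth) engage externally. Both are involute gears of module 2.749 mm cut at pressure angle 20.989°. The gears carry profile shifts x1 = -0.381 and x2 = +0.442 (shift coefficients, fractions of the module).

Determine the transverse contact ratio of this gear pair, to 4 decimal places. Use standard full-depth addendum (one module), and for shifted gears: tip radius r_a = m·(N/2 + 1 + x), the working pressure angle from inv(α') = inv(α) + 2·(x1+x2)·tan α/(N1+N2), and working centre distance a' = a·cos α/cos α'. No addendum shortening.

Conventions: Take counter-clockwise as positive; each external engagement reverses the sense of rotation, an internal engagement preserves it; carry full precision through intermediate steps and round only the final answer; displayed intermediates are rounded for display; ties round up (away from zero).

topology: single-mesh involute geometry — m = 2.749, 41T/80T pair
base radii: r_b1 = 52.615334, r_b2 = 102.664067
tip radii: r_a1 = 58.056131, r_a2 = 113.924058
inv(α') = inv(20.989°) + 2·(-0.381+0.442)·tan α/(41+80) = 0.01770343  ⇒  α' = 21.13841°
a' = a·cos α / cos α' = 166.3145·cos 20.989°/cos 21.13841° = 166.481620
action lengths: √(r_a1²−r_b1²) = 24.538560, √(r_a2²−r_b2²) = 49.384008
base pitch p_b = π·m·cos α = 8.063217
CR = (24.538560 + 49.384008 − 166.481620·sin 21.13841°)/8.063217 = 1.722092
contact ratio ≈ 1.7221

1.7221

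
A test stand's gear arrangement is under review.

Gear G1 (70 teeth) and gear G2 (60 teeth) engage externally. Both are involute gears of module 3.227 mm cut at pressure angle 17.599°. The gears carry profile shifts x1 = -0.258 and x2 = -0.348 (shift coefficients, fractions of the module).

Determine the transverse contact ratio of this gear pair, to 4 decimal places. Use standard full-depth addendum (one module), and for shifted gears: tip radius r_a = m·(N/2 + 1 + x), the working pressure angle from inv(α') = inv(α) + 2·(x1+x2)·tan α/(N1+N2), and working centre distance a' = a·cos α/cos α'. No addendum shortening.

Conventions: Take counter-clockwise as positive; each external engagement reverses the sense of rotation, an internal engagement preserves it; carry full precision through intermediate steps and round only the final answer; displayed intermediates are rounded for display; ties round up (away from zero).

2.1496

single-mesh involute tooth geometry (70T engaging 60T at module 3.227)
base radii: r_b1 = 107.658716, r_b2 = 92.278899
tip radii: r_a1 = 115.339434, r_a2 = 98.914004
inv(α') = inv(17.599°) + 2·(-0.258-0.348)·tan α/(70+60) = 0.00708171  ⇒  α' = 15.70803°
a' = a·cos α / cos α' = 209.7550·cos 17.599°/cos 15.70803° = 207.694199
action lengths: √(r_a1²−r_b1²) = 41.385818, √(r_a2²−r_b2²) = 35.617200
base pitch p_b = π·m·cos α = 9.663424
CR = (41.385818 + 35.617200 − 207.694199·sin 15.70803°)/9.663424 = 2.149638
contact ratio ≈ 2.1496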